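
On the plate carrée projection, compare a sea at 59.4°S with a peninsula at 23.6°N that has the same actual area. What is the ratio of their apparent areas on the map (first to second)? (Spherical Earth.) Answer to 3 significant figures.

1.80

In the plate carrée (x = Rλ, y = Rφ), meridians are true-scale (h = 1) and parallels are stretched by k = sec φ.
Areal scale at 59.4°: h·k = 1.000 × 1.964 = 1.964.
Areal scale at 23.6°: h·k = 1.000 × 1.091 = 1.091.
Ratio = 1.964/1.091 ≈ 1.80.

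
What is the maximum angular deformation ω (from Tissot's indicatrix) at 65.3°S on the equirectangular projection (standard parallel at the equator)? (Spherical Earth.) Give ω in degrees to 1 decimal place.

Plate carrée maps x = Rλ, y = Rφ. The meridian scale is h = 1 and the parallel scale is k = 1/cos φ = sec φ.
At 65.3°: h = 1.000, k = 2.393; principal scales a = 2.393, b = 1.000.
sin(ω/2) = (a − b)/(a + b) = 1.393/3.393 = 0.4106, so ω = 2 arcsin(0.4106) ≈ 48.5°.

48.5°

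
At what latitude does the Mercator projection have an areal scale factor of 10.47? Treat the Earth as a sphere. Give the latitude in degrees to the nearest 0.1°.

72.0°

Mercator areal scale is sec²φ.
sec²φ = 10.47  ⇒  cos²φ = 0.09551  ⇒  cos φ = 0.3090.
φ = arccos(0.3090) ≈ 72.0°.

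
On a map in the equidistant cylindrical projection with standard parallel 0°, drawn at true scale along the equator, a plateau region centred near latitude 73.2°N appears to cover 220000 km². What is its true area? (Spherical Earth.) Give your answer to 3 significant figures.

63600 km²

For the equirectangular projection with φ₀ = 0 (plate carrée), h = 1 along meridians and k = sec φ along parallels.
Areal scale = h·k = 1 × sec φ; at 73.2°, h = 1.000, k = 3.460, so h·k = 3.460.
True area = apparent / (areal scale) = 220000 / 3.460 ≈ 63600 km².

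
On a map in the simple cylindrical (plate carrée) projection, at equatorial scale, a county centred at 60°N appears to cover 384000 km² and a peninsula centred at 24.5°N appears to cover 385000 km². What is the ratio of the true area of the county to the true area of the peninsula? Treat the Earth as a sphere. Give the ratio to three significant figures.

On the plate carrée, areal scale = h·k = 1 × sec φ, so true area = apparent × cos φ.
True area of county: 384000 × cos(60°) = 384000 × 0.5000 = 192000 km².
True area of peninsula: 385000 × cos(24.5°) = 385000 × 0.9100 = 350300 km².
Ratio = 192000 / 350300 ≈ 0.548.

0.548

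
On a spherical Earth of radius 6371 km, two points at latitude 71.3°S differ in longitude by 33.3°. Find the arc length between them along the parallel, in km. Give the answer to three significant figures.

1190 km

Arc length along a parallel = R cos φ · Δλ (with Δλ in radians).
= 6371 × cos 71.3° × (33.3° × π/180) = 6371 × 0.3206 × 0.5812 ≈ 1190 km.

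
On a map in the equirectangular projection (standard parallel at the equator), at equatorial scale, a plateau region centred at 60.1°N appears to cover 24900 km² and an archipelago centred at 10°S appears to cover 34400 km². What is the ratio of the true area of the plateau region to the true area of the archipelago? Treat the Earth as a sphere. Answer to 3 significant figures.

Plate carrée has h = 1 and k = sec φ, giving areal scale sec φ; true area = (apparent area) · cos φ.
True area of plateau region: 24900 × cos(60.1°) = 24900 × 0.4985 = 12410 km².
True area of archipelago: 34400 × cos(10°) = 34400 × 0.9848 = 33880 km².
Ratio = 12410 / 33880 ≈ 0.366.

0.366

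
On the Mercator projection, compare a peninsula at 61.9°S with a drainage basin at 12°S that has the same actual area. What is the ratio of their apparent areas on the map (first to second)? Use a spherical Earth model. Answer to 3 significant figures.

Mercator areal scale is sec²φ.
At 61.9°: sec²(61.9°) = 1/0.4710² = 4.508.
At 12°: sec²(12°) = 1/0.9781² = 1.045.
Ratio = 4.508/1.045 = cos²(12°)/cos²(61.9°) ≈ 4.31.

4.31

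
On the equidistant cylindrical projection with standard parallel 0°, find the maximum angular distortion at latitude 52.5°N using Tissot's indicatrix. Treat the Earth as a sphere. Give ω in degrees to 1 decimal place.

In the plate carrée (x = Rλ, y = Rφ), meridians are true-scale (h = 1) and parallels are stretched by k = sec φ.
At 52.5°: h = 1.000, k = 1.643; principal scales a = 1.643, b = 1.000.
sin(ω/2) = (a − b)/(a + b) = 0.6427/2.643 = 0.2432, so ω = 2 arcsin(0.2432) ≈ 28.2°.

28.2°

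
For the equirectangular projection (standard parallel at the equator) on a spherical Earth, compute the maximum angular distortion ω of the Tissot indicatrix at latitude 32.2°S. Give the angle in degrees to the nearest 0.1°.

9.6°

In the plate carrée (x = Rλ, y = Rφ), meridians are true-scale (h = 1) and parallels are stretched by k = sec φ.
At 32.2°: h = 1.000, k = 1.182; principal scales a = 1.182, b = 1.000.
sin(ω/2) = (a − b)/(a + b) = 0.1818/2.182 = 0.08331, so ω = 2 arcsin(0.08331) ≈ 9.6°.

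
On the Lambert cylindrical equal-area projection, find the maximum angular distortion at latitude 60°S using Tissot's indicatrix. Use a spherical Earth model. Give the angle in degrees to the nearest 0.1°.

73.7°

The Lambert cylindrical equal-area projection is the cylindrical equal-area projection with its standard parallel at the equator (φ₀ = 0). A cylindrical equal-area projection with standard parallel φ₀ has meridian scale h = cos φ / cos φ₀ and parallel scale k = cos φ₀ / cos φ (so areas are preserved, h·k = 1).
At 60°: h = 0.5000, k = 2.000; principal scales a = 2.000, b = 0.5000.
sin(ω/2) = (a − b)/(a + b) = 1.500/2.500 = 0.6000, so ω = 2 arcsin(0.6000) ≈ 73.7°.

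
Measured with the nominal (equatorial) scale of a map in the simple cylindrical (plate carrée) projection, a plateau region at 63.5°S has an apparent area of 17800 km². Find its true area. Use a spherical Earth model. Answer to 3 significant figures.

For the equirectangular projection with φ₀ = 0 (plate carrée), h = 1 along meridians and k = sec φ along parallels.
Areal scale = h·k = 1 × sec φ; at 63.5°, h = 1.000, k = 2.241, so h·k = 2.241.
True area = apparent / (areal scale) = 17800 / 2.241 ≈ 7940 km².

7940 km²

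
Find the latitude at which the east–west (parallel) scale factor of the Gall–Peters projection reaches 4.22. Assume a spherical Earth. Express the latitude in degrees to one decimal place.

The Gall–Peters projection is cylindrical equal-area with φ₀ = 45°. A cylindrical equal-area projection with standard parallel φ₀ has meridian scale h = cos φ / cos φ₀ and parallel scale k = cos φ₀ / cos φ (so areas are preserved, h·k = 1).
k = cos φ₀ / cos φ = 4.22  ⇒  cos φ = cos 45° / 4.22 = 0.1676.
φ = arccos(0.1676) ≈ 80.4°.

80.4°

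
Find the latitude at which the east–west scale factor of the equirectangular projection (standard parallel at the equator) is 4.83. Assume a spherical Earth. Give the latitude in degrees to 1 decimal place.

78.1°

Plate carrée: h = 1, k = sec φ along parallels.
sec φ = 4.83  ⇒  cos φ = 0.2070  ⇒  φ ≈ 78.1°.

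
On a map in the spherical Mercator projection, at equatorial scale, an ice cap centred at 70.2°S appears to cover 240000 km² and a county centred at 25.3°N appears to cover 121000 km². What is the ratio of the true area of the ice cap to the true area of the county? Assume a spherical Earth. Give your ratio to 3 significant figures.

0.278

Since Mercator area scale is 1/cos²φ, the true area equals the apparent area multiplied by cos²φ.
True area of ice cap: 240000 × cos²(70.2°) = 240000 × 0.1147 = 27540 km².
True area of county: 121000 × cos²(25.3°) = 121000 × 0.8174 = 98900 km².
Ratio = 27540 / 98900 ≈ 0.278.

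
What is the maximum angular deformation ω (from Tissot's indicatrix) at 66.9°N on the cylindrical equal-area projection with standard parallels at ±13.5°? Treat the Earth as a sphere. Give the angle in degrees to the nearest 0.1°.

For cylindrical equal-area with standard parallel φ₀, h = cos φ / cos φ₀ and k = cos φ₀ / cos φ, so h·k = 1.
At 66.9°: h = 0.4035, k = 2.478; principal scales a = 2.478, b = 0.4035.
sin(ω/2) = (a − b)/(a + b) = 2.075/2.882 = 0.7200, so ω = 2 arcsin(0.7200) ≈ 92.1°.

92.1°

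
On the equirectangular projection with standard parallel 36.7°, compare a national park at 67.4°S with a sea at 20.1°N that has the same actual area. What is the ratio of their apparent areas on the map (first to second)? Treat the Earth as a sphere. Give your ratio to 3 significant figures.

2.44

With standard parallel φ₀ = 36.7°, the equirectangular projection gives x = Rλ cos φ₀, y = Rφ, so h = 1 and k = cos 36.7° / cos φ.
Areal scale at 67.4°: h·k = 1.000 × 2.086 = 2.086.
Areal scale at 20.1°: h·k = 1.000 × 0.8538 = 0.8538.
Ratio = 2.086/0.8538 ≈ 2.44.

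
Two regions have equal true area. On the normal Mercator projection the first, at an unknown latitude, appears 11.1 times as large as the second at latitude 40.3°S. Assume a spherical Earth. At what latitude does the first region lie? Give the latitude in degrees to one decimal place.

Mercator areal scale is sec²φ, so apparent-area ratio = sec²φ₁ / sec²φ₂ = cos²φ₂ / cos²φ₁.
cos²φ₂ / cos²φ₁ = 11.1  ⇒  cos φ₁ = cos 40.3° / √11.1 = 0.7627/3.332 = 0.2289.
φ₁ = arccos(0.2289) ≈ 76.8°.

76.8°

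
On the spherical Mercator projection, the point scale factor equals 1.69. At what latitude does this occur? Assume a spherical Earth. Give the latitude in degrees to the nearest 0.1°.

53.7°

Mercator scale is k = sec φ = 1/cos φ.
1/cos φ = 1.69  ⇒  cos φ = 0.5917  ⇒  φ = arccos(0.5917) ≈ 53.7°.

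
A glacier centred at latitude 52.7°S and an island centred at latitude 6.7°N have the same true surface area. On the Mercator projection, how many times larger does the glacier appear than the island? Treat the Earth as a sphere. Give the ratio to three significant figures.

On Mercator, area is exaggerated by sec²φ = 1/cos²φ.
At 52.7°: sec²(52.7°) = 1/0.6060² = 2.723.
At 6.7°: sec²(6.7°) = 1/0.9932² = 1.014.
Ratio = 2.723/1.014 = cos²(6.7°)/cos²(52.7°) ≈ 2.69.

2.69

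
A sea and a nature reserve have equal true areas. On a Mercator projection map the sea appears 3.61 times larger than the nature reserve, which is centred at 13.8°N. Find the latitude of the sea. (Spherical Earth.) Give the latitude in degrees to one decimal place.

For equal true areas on Mercator, apparent areas scale as sec²φ, so the ratio is cos²φ₂ / cos²φ₁.
cos²φ₂ / cos²φ₁ = 3.61  ⇒  cos φ₁ = cos 13.8° / √3.61 = 0.9711/1.900 = 0.5111.
φ₁ = arccos(0.5111) ≈ 59.3°.

59.3°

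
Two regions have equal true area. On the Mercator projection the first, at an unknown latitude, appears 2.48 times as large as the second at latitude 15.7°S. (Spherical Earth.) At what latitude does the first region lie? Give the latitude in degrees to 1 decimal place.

52.3°

On Mercator, (apparent₁)/(apparent₂) = sec²φ₁ / sec²φ₂ when true areas are equal.
cos²φ₂ / cos²φ₁ = 2.48  ⇒  cos φ₁ = cos 15.7° / √2.48 = 0.9627/1.575 = 0.6113.
φ₁ = arccos(0.6113) ≈ 52.3°.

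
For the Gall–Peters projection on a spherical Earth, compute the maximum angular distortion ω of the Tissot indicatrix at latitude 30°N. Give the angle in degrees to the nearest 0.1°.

23.1°

The Gall–Peters projection is cylindrical equal-area with φ₀ = 45°. Cylindrical equal-area (φ₀ = 45°): h = cos φ / cos 45° along meridians, k = cos 45° / cos φ along parallels; h·k = 1.
At 30°: h = 1.225, k = 0.8165; principal scales a = 1.225, b = 0.8165.
sin(ω/2) = (a − b)/(a + b) = 0.4082/2.041 = 0.2000, so ω = 2 arcsin(0.2000) ≈ 23.1°.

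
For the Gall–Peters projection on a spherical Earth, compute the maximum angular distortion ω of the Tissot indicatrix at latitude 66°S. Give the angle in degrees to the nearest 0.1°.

60.4°

Gall–Peters is a cylindrical equal-area projection with standard parallels at ±45°. For cylindrical equal-area with standard parallel φ₀, h = cos φ / cos φ₀ and k = cos φ₀ / cos φ, so h·k = 1.
At 66°: h = 0.5752, k = 1.738; principal scales a = 1.738, b = 0.5752.
sin(ω/2) = (a − b)/(a + b) = 1.163/2.314 = 0.5028, so ω = 2 arcsin(0.5028) ≈ 60.4°.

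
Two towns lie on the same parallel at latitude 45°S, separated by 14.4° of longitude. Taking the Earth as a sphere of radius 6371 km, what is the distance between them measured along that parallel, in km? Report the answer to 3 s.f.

Arc length along a parallel = R cos φ · Δλ (with Δλ in radians).
= 6371 × cos 45° × (14.4° × π/180) = 6371 × 0.7071 × 0.2513 ≈ 1130 km.

1130 km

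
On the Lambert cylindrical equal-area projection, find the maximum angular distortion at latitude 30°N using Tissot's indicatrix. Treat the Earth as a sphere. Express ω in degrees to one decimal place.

16.4°

The Lambert cylindrical equal-area projection is the cylindrical equal-area projection with its standard parallel at the equator (φ₀ = 0). Cylindrical equal-area (φ₀ = 0°): h = cos φ / cos 0° along meridians, k = cos 0° / cos φ along parallels; h·k = 1.
At 30°: h = 0.8660, k = 1.155; principal scales a = 1.155, b = 0.8660.
sin(ω/2) = (a − b)/(a + b) = 0.2887/2.021 = 0.1429, so ω = 2 arcsin(0.1429) ≈ 16.4°.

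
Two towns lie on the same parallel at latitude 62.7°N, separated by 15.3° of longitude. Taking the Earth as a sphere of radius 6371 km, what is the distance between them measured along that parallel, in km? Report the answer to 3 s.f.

Arc length along a parallel = R cos φ · Δλ (with Δλ in radians).
= 6371 × cos 62.7° × (15.3° × π/180) = 6371 × 0.4586 × 0.2670 ≈ 780 km.

780 km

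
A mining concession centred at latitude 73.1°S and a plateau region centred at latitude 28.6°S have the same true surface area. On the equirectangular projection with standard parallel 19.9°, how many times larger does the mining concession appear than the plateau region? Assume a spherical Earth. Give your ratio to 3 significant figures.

In the equirectangular projection with standard parallel φ₀ = 19.9° (x = Rλ cos φ₀, y = Rφ), meridians are true-scale (h = 1) and the parallel scale is k = cos φ₀ / cos φ.
Areal scale at 73.1°: h·k = 1.000 × 3.235 = 3.235.
Areal scale at 28.6°: h·k = 1.000 × 1.071 = 1.071.
Ratio = 3.235/1.071 ≈ 3.02.

3.02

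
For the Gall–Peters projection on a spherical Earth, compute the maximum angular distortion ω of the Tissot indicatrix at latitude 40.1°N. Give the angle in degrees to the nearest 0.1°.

9.0°

Gall–Peters is a cylindrical equal-area projection with standard parallels at ±45°. For cylindrical equal-area with standard parallel φ₀, h = cos φ / cos φ₀ and k = cos φ₀ / cos φ, so h·k = 1.
At 40.1°: h = 1.082, k = 0.9244; principal scales a = 1.082, b = 0.9244.
sin(ω/2) = (a − b)/(a + b) = 0.1573/2.006 = 0.07843, so ω = 2 arcsin(0.07843) ≈ 9.0°.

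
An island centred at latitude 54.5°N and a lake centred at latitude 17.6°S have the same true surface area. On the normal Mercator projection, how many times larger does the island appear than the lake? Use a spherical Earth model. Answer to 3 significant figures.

2.69

Mercator areal scale is sec²φ.
At 54.5°: sec²(54.5°) = 1/0.5807² = 2.965.
At 17.6°: sec²(17.6°) = 1/0.9532² = 1.101.
Ratio = 2.965/1.101 = cos²(17.6°)/cos²(54.5°) ≈ 2.69.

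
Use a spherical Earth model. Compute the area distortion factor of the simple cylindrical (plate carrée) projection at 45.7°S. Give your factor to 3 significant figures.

Plate carrée maps x = Rλ, y = Rφ. The meridian scale is h = 1 and the parallel scale is k = 1/cos φ = sec φ.
Areal scale = h·k = 1 × sec φ; at 45.7°, h = 1.000, k = 1.432, so h·k = 1.432.

1.43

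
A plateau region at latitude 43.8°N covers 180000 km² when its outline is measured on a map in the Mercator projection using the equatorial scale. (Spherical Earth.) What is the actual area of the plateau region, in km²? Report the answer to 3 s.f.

93800 km²

The Mercator projection is conformal; its linear scale factor is the same in every direction and equals sec φ = 1/cos φ.
Areal scale = k² = sec²φ = 1/cos²(43.8°) = 1/0.7218² = 1.920.
True area = apparent / (areal scale) = 180000 / 1.920 ≈ 93800 km².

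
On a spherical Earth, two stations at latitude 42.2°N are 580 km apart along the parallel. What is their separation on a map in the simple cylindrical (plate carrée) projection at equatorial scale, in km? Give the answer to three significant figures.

Plate carrée maps x = Rλ, y = Rφ. The meridian scale is h = 1 and the parallel scale is k = 1/cos φ = sec φ.
Along the parallel, k = sec 42.2° = 1/0.7408 = 1.350.
Map distance = 580 × 1.350 ≈ 783 km.

783 km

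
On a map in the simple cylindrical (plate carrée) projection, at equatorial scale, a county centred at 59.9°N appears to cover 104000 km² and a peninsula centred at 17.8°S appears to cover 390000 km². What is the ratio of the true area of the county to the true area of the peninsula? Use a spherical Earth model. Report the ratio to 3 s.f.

0.140

Plate carrée has h = 1 and k = sec φ, giving areal scale sec φ; true area = (apparent area) · cos φ.
True area of county: 104000 × cos(59.9°) = 104000 × 0.5015 = 52160 km².
True area of peninsula: 390000 × cos(17.8°) = 390000 × 0.9521 = 371300 km².
Ratio = 52160 / 371300 ≈ 0.140.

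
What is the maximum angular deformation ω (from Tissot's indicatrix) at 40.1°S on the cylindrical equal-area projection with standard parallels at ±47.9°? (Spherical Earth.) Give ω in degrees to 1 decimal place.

A cylindrical equal-area projection with standard parallel φ₀ has meridian scale h = cos φ / cos φ₀ and parallel scale k = cos φ₀ / cos φ (so areas are preserved, h·k = 1).
At 40.1°: h = 1.141, k = 0.8765; principal scales a = 1.141, b = 0.8765.
sin(ω/2) = (a − b)/(a + b) = 0.2645/2.017 = 0.1311, so ω = 2 arcsin(0.1311) ≈ 15.1°.

15.1°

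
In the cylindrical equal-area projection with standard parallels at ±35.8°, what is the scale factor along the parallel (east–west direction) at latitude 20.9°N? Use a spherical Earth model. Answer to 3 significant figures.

0.868

Cylindrical equal-area (φ₀ = 35.8°): h = cos φ / cos 35.8° along meridians, k = cos 35.8° / cos φ along parallels; h·k = 1.
k = cos 35.8° / cos 20.9° = 0.8111/0.9342 = 0.8682.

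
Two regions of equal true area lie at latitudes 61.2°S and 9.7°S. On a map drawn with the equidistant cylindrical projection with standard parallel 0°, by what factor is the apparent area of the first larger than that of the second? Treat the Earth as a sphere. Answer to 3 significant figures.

Plate carrée maps x = Rλ, y = Rφ. The meridian scale is h = 1 and the parallel scale is k = 1/cos φ = sec φ.
Areal scale at 61.2°: h·k = 1.000 × 2.076 = 2.076.
Areal scale at 9.7°: h·k = 1.000 × 1.015 = 1.015.
Ratio = 2.076/1.015 ≈ 2.05.

2.05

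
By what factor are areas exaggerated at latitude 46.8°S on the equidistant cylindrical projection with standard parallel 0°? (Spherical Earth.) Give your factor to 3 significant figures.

For the equirectangular projection with φ₀ = 0 (plate carrée), h = 1 along meridians and k = sec φ along parallels.
Areal scale = h·k = 1 × sec φ; at 46.8°, h = 1.000, k = 1.461, so h·k = 1.461.

1.46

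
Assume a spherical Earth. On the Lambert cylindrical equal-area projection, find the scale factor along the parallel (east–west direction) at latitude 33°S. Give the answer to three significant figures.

The Lambert cylindrical equal-area projection is the cylindrical equal-area projection with its standard parallel at the equator (φ₀ = 0). For cylindrical equal-area with standard parallel φ₀, h = cos φ / cos φ₀ and k = cos φ₀ / cos φ, so h·k = 1.
k = cos 0° / cos 33° = 1.000/0.8387 = 1.192.

1.19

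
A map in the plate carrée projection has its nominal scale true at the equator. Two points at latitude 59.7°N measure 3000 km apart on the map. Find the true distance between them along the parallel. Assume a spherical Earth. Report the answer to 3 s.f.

Plate carrée maps x = Rλ, y = Rφ. The meridian scale is h = 1 and the parallel scale is k = 1/cos φ = sec φ.
Along the parallel at 59.7°, map distances are exaggerated by k = sec 59.7° = 1.982.
True distance = 3000 / 1.982 = 3000 × cos 59.7° ≈ 1510 km.

1510 km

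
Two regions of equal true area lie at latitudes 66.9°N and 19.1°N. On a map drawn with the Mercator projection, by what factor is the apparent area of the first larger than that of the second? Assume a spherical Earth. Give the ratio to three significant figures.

Mercator is conformal with k = sec φ, so areal scale = k² = sec²φ.
At 66.9°: sec²(66.9°) = 1/0.3923² = 6.497.
At 19.1°: sec²(19.1°) = 1/0.9449² = 1.120.
Ratio = 6.497/1.120 = cos²(19.1°)/cos²(66.9°) ≈ 5.80.

5.80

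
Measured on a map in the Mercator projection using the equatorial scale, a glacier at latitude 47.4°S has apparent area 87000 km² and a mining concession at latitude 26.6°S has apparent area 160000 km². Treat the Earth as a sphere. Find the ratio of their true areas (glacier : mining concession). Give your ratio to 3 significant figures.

0.312

Mercator's areal exaggeration is sec²φ; hence true area = (apparent area) · cos²φ.
True area of glacier: 87000 × cos²(47.4°) = 87000 × 0.4582 = 39860 km².
True area of mining concession: 160000 × cos²(26.6°) = 160000 × 0.7995 = 127900 km².
Ratio = 39860 / 127900 ≈ 0.312.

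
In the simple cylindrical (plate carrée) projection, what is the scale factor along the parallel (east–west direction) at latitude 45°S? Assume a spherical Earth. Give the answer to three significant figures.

For the equirectangular projection with φ₀ = 0 (plate carrée), h = 1 along meridians and k = sec φ along parallels.
k = 1/cos 45° = 1/0.7071 = 1.414.

1.41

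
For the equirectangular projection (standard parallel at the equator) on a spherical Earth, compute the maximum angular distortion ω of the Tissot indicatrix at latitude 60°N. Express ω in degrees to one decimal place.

38.9°

For the equirectangular projection with φ₀ = 0 (plate carrée), h = 1 along meridians and k = sec φ along parallels.
At 60°: h = 1.000, k = 2.000; principal scales a = 2.000, b = 1.000.
sin(ω/2) = (a − b)/(a + b) = 1.0000/3.000 = 0.3333, so ω = 2 arcsin(0.3333) ≈ 38.9°.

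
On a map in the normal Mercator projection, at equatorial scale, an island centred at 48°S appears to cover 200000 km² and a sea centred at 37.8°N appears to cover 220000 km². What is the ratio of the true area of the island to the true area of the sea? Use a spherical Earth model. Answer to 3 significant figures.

Since Mercator area scale is 1/cos²φ, the true area equals the apparent area multiplied by cos²φ.
True area of island: 200000 × cos²(48°) = 200000 × 0.4477 = 89550 km².
True area of sea: 220000 × cos²(37.8°) = 220000 × 0.6243 = 137400 km².
Ratio = 89550 / 137400 ≈ 0.652.

0.652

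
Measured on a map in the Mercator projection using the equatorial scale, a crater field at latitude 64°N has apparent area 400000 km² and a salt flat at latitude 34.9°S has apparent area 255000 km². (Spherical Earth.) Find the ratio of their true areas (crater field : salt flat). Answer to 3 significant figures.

0.448

Since Mercator area scale is 1/cos²φ, the true area equals the apparent area multiplied by cos²φ.
True area of crater field: 400000 × cos²(64°) = 400000 × 0.1922 = 76870 km².
True area of salt flat: 255000 × cos²(34.9°) = 255000 × 0.6726 = 171500 km².
Ratio = 76870 / 171500 ≈ 0.448.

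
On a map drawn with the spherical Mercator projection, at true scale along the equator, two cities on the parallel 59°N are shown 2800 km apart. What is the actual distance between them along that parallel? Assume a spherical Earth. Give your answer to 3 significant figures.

For Mercator, h = k = sec φ (a conformal cylindrical projection has a single point scale, 1/cos φ).
Along the parallel at 59°, map distances are exaggerated by k = sec 59° = 1.942.
True distance = 2800 / 1.942 = 2800 × cos 59° ≈ 1440 km.

1440 km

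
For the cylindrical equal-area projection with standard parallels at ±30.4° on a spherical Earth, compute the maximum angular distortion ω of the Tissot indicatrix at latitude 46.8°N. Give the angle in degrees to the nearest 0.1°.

26.2°

For cylindrical equal-area with standard parallel φ₀, h = cos φ / cos φ₀ and k = cos φ₀ / cos φ, so h·k = 1.
At 46.8°: h = 0.7937, k = 1.260; principal scales a = 1.260, b = 0.7937.
sin(ω/2) = (a − b)/(a + b) = 0.4663/2.054 = 0.2271, so ω = 2 arcsin(0.2271) ≈ 26.2°.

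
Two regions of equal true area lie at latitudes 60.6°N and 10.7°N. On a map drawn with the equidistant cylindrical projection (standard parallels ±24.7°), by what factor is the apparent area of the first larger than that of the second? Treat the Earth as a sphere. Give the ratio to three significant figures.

2.00

The equidistant cylindrical projection with φ₀ = 24.7° has h = 1 (meridians true) and k = cos φ₀ / cos φ along parallels.
Areal scale at 60.6°: h·k = 1.000 × 1.851 = 1.851.
Areal scale at 10.7°: h·k = 1.000 × 0.9246 = 0.9246.
Ratio = 1.851/0.9246 ≈ 2.00.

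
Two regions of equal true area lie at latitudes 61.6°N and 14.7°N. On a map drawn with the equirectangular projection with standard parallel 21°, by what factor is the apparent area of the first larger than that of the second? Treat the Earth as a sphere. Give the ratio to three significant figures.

In the equirectangular projection with standard parallel φ₀ = 21° (x = Rλ cos φ₀, y = Rφ), meridians are true-scale (h = 1) and the parallel scale is k = cos φ₀ / cos φ.
Areal scale at 61.6°: h·k = 1.000 × 1.963 = 1.963.
Areal scale at 14.7°: h·k = 1.000 × 0.9652 = 0.9652.
Ratio = 1.963/0.9652 ≈ 2.03.

2.03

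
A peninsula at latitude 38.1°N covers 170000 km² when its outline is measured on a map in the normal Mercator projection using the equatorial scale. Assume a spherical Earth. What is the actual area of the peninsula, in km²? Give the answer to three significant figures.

105000 km²

The Mercator projection is conformal; its linear scale factor is the same in every direction and equals sec φ = 1/cos φ.
Areal scale = k² = sec²φ = 1/cos²(38.1°) = 1/0.7869² = 1.615.
True area = apparent / (areal scale) = 170000 / 1.615 ≈ 105000 km².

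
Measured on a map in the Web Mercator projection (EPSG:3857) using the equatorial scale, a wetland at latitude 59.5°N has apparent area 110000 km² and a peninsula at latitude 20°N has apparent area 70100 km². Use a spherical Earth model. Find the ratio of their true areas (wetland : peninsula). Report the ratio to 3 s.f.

0.458

On Mercator the areal scale is sec²φ, so true area = apparent × cos²φ.
True area of wetland: 110000 × cos²(59.5°) = 110000 × 0.2576 = 28340 km².
True area of peninsula: 70100 × cos²(20°) = 70100 × 0.8830 = 61900 km².
Ratio = 28340 / 61900 ≈ 0.458.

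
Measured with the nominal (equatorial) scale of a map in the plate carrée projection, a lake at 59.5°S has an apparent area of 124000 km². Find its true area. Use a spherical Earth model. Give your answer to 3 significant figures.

62900 km²

In the plate carrée (x = Rλ, y = Rφ), meridians are true-scale (h = 1) and parallels are stretched by k = sec φ.
Areal scale = h·k = 1 × sec φ; at 59.5°, h = 1.000, k = 1.970, so h·k = 1.970.
True area = apparent / (areal scale) = 124000 / 1.970 ≈ 62900 km².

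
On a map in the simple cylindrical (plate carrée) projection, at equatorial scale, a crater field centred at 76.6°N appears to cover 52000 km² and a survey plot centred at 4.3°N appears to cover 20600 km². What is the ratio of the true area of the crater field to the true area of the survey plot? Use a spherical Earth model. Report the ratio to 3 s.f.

On the plate carrée, areal scale = h·k = 1 × sec φ, so true area = apparent × cos φ.
True area of crater field: 52000 × cos(76.6°) = 52000 × 0.2317 = 12050 km².
True area of survey plot: 20600 × cos(4.3°) = 20600 × 0.9972 = 20540 km².
Ratio = 12050 / 20540 ≈ 0.587.

0.587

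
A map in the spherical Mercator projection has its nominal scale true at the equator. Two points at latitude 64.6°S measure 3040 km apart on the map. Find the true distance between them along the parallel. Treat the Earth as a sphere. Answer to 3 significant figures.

1300 km

For Mercator, h = k = sec φ (a conformal cylindrical projection has a single point scale, 1/cos φ).
Along the parallel at 64.6°, map distances are exaggerated by k = sec 64.6° = 2.331.
True distance = 3040 / 2.331 = 3040 × cos 64.6° ≈ 1300 km.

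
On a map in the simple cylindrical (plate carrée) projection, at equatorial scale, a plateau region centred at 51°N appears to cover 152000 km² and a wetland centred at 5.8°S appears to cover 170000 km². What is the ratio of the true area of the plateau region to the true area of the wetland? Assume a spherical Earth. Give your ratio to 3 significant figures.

Plate carrée has h = 1 and k = sec φ, giving areal scale sec φ; true area = (apparent area) · cos φ.
True area of plateau region: 152000 × cos(51°) = 152000 × 0.6293 = 95660 km².
True area of wetland: 170000 × cos(5.8°) = 170000 × 0.9949 = 169100 km².
Ratio = 95660 / 169100 ≈ 0.566.

0.566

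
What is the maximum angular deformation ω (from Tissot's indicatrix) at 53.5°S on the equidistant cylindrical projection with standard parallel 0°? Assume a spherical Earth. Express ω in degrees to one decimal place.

In the plate carrée (x = Rλ, y = Rφ), meridians are true-scale (h = 1) and parallels are stretched by k = sec φ.
At 53.5°: h = 1.000, k = 1.681; principal scales a = 1.681, b = 1.000.
sin(ω/2) = (a − b)/(a + b) = 0.6812/2.681 = 0.2541, so ω = 2 arcsin(0.2541) ≈ 29.4°.

29.4°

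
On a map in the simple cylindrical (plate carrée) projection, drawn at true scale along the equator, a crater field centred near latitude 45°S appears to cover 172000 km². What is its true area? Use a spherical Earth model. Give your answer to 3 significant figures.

Plate carrée maps x = Rλ, y = Rφ. The meridian scale is h = 1 and the parallel scale is k = 1/cos φ = sec φ.
Areal scale = h·k = 1 × sec φ; at 45°, h = 1.000, k = 1.414, so h·k = 1.414.
True area = apparent / (areal scale) = 172000 / 1.414 ≈ 122000 km².

122000 km²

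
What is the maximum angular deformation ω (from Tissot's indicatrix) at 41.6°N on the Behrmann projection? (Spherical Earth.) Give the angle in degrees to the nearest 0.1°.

Behrmann is a cylindrical equal-area projection with standard parallels at ±30°. A cylindrical equal-area projection with standard parallel φ₀ has meridian scale h = cos φ / cos φ₀ and parallel scale k = cos φ₀ / cos φ (so areas are preserved, h·k = 1).
At 41.6°: h = 0.8635, k = 1.158; principal scales a = 1.158, b = 0.8635.
sin(ω/2) = (a − b)/(a + b) = 0.2946/2.022 = 0.1457, so ω = 2 arcsin(0.1457) ≈ 16.8°.

16.8°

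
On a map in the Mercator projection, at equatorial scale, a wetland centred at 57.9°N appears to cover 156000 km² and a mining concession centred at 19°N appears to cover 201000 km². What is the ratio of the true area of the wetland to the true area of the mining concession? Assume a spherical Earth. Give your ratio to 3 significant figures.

On Mercator the areal scale is sec²φ, so true area = apparent × cos²φ.
True area of wetland: 156000 × cos²(57.9°) = 156000 × 0.2824 = 44050 km².
True area of mining concession: 201000 × cos²(19°) = 201000 × 0.8940 = 179700 km².
Ratio = 44050 / 179700 ≈ 0.245.

0.245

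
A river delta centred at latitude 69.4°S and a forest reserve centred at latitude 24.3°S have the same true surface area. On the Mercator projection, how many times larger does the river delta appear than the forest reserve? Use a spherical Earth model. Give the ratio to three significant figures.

Mercator areal scale is sec²φ.
At 69.4°: sec²(69.4°) = 1/0.3518² = 8.078.
At 24.3°: sec²(24.3°) = 1/0.9114² = 1.204.
Ratio = 8.078/1.204 = cos²(24.3°)/cos²(69.4°) ≈ 6.71.

6.71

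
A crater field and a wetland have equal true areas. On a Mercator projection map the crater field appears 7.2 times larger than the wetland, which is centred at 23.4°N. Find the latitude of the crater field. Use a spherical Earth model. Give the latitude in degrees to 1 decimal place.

For equal true areas on Mercator, apparent areas scale as sec²φ, so the ratio is cos²φ₂ / cos²φ₁.
cos²φ₂ / cos²φ₁ = 7.2  ⇒  cos φ₁ = cos 23.4° / √7.2 = 0.9178/2.683 = 0.3420.
φ₁ = arccos(0.3420) ≈ 70.0°.

70.0°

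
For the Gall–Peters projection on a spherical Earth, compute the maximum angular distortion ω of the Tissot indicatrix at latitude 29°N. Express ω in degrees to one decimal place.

The Gall–Peters projection is cylindrical equal-area with φ₀ = 45°. A cylindrical equal-area projection with standard parallel φ₀ has meridian scale h = cos φ / cos φ₀ and parallel scale k = cos φ₀ / cos φ (so areas are preserved, h·k = 1).
At 29°: h = 1.237, k = 0.8085; principal scales a = 1.237, b = 0.8085.
sin(ω/2) = (a − b)/(a + b) = 0.4284/2.045 = 0.2095, so ω = 2 arcsin(0.2095) ≈ 24.2°.

24.2°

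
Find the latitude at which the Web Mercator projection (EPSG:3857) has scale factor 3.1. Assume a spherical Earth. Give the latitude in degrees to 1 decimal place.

Mercator scale is k = sec φ = 1/cos φ.
1/cos φ = 3.1  ⇒  cos φ = 0.3226  ⇒  φ = arccos(0.3226) ≈ 71.2°.

71.2°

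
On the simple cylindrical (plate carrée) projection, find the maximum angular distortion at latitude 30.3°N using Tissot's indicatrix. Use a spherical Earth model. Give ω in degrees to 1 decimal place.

8.4°

For the equirectangular projection with φ₀ = 0 (plate carrée), h = 1 along meridians and k = sec φ along parallels.
At 30.3°: h = 1.000, k = 1.158; principal scales a = 1.158, b = 1.000.
sin(ω/2) = (a − b)/(a + b) = 0.1582/2.158 = 0.07331, so ω = 2 arcsin(0.07331) ≈ 8.4°.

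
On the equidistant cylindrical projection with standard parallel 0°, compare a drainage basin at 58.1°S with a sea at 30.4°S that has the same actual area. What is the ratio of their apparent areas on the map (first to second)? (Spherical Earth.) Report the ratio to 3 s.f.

In the plate carrée (x = Rλ, y = Rφ), meridians are true-scale (h = 1) and parallels are stretched by k = sec φ.
Areal scale at 58.1°: h·k = 1.000 × 1.892 = 1.892.
Areal scale at 30.4°: h·k = 1.000 × 1.159 = 1.159.
Ratio = 1.892/1.159 ≈ 1.63.

1.63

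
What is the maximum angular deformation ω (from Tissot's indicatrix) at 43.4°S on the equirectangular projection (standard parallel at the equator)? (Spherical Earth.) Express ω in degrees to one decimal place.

18.2°

Plate carrée maps x = Rλ, y = Rφ. The meridian scale is h = 1 and the parallel scale is k = 1/cos φ = sec φ.
At 43.4°: h = 1.000, k = 1.376; principal scales a = 1.376, b = 1.000.
sin(ω/2) = (a − b)/(a + b) = 0.3763/2.376 = 0.1584, so ω = 2 arcsin(0.1584) ≈ 18.2°.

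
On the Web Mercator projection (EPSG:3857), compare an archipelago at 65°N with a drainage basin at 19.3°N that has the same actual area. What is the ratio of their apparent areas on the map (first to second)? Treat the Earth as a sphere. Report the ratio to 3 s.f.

4.99

On Mercator, area is exaggerated by sec²φ = 1/cos²φ.
At 65°: sec²(65°) = 1/0.4226² = 5.599.
At 19.3°: sec²(19.3°) = 1/0.9438² = 1.123.
Ratio = 5.599/1.123 = cos²(19.3°)/cos²(65°) ≈ 4.99.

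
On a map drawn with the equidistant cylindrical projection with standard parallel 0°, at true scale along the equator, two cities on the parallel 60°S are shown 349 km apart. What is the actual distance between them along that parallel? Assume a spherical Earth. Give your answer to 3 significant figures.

175 km

In the plate carrée (x = Rλ, y = Rφ), meridians are true-scale (h = 1) and parallels are stretched by k = sec φ.
Along the parallel at 60°, map distances are exaggerated by k = sec 60° = 2.000.
True distance = 349 / 2.000 = 349 × cos 60° ≈ 175 km.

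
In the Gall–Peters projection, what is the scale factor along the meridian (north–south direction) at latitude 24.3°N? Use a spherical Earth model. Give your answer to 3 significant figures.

1.29

The Gall–Peters projection is cylindrical equal-area with φ₀ = 45°. For cylindrical equal-area with standard parallel φ₀, h = cos φ / cos φ₀ and k = cos φ₀ / cos φ, so h·k = 1.
h = cos 24.3° / cos 45° = 0.9114/0.7071 = 1.289.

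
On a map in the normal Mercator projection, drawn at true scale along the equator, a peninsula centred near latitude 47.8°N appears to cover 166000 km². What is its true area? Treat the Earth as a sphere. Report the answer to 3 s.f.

The Mercator projection is conformal; its linear scale factor is the same in every direction and equals sec φ = 1/cos φ.
Areal scale = k² = sec²φ = 1/cos²(47.8°) = 1/0.6717² = 2.216.
True area = apparent / (areal scale) = 166000 / 2.216 ≈ 74900 km².

74900 km²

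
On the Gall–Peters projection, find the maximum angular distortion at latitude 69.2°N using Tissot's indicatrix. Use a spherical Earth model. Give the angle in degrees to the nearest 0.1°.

Gall–Peters is a cylindrical equal-area projection with standard parallels at ±45°. Cylindrical equal-area (φ₀ = 45°): h = cos φ / cos 45° along meridians, k = cos 45° / cos φ along parallels; h·k = 1.
At 69.2°: h = 0.5022, k = 1.991; principal scales a = 1.991, b = 0.5022.
sin(ω/2) = (a − b)/(a + b) = 1.489/2.493 = 0.5972, so ω = 2 arcsin(0.5972) ≈ 73.3°.

73.3°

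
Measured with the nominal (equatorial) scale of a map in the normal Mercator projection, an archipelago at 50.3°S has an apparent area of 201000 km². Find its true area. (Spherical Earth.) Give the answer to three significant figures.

The Mercator projection is conformal; its linear scale factor is the same in every direction and equals sec φ = 1/cos φ.
Areal scale = k² = sec²φ = 1/cos²(50.3°) = 1/0.6388² = 2.451.
True area = apparent / (areal scale) = 201000 / 2.451 ≈ 82000 km².

82000 km²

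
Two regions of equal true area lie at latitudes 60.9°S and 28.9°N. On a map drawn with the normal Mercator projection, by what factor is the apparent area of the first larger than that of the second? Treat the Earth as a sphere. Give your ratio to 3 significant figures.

3.24

Mercator is conformal with k = sec φ, so areal scale = k² = sec²φ.
At 60.9°: sec²(60.9°) = 1/0.4863² = 4.228.
At 28.9°: sec²(28.9°) = 1/0.8755² = 1.305.
Ratio = 4.228/1.305 = cos²(28.9°)/cos²(60.9°) ≈ 3.24.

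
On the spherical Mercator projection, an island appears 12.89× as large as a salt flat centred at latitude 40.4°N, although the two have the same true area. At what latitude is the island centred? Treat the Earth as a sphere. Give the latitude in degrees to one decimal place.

77.8°

On Mercator, (apparent₁)/(apparent₂) = sec²φ₁ / sec²φ₂ when true areas are equal.
cos²φ₂ / cos²φ₁ = 12.89  ⇒  cos φ₁ = cos 40.4° / √12.89 = 0.7615/3.590 = 0.2121.
φ₁ = arccos(0.2121) ≈ 77.8°.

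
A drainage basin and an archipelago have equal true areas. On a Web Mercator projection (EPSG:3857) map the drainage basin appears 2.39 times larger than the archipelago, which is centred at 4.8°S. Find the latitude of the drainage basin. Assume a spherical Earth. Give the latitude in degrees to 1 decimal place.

49.9°

For equal true areas on Mercator, apparent areas scale as sec²φ, so the ratio is cos²φ₂ / cos²φ₁.
cos²φ₂ / cos²φ₁ = 2.39  ⇒  cos φ₁ = cos 4.8° / √2.39 = 0.9965/1.546 = 0.6446.
φ₁ = arccos(0.6446) ≈ 49.9°.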